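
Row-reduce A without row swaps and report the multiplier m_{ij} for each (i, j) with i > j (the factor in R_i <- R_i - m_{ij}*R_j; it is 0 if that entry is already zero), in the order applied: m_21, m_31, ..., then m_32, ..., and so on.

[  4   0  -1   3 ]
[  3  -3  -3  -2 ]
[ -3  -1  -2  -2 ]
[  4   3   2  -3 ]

multipliers: 3/4, -3/4, 1, 1/3, -1, -3/8

Forward elimination:
R2 <- R2 - (3/4)*R1:  [     0     -3   -9/4  -17/4 ]
R3 <- R3 - (-3/4)*R1:  [     0     -1  -11/4    1/4 ]
R4 <- R4 - (1)*R1:  [  0   3   3  -6 ]
R3 <- R3 - (1/3)*R2:  [   0    0   -2  5/3 ]
R4 <- R4 - (-1)*R2:  [     0      0    3/4  -41/4 ]
R4 <- R4 - (-3/8)*R3:  [     0      0      0  -77/8 ]
Multipliers (in order of application): m_{21} = 3/4, m_{31} = -3/4, m_{41} = 1, m_{32} = 1/3, m_{42} = -1, m_{43} = -3/8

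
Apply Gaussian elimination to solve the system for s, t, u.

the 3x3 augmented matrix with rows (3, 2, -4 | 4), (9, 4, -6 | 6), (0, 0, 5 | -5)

Forward elimination on [A|b]:
R2 <- R2 - (3)*R1:  [  0  -2   6  -6 ]
Row echelon form:
[ 3   2  -4  |   4 ]
[ 0  -2   6  |  -6 ]
[ 0   0   5  |  -5 ]
Back-substitution:
u = (-5) / 5 = -1
t = (-6 - (6)*(-1)) / -2 = 0
s = (4 - (2)*(0) - (-4)*(-1)) / 3 = 0

(0, 0, -1)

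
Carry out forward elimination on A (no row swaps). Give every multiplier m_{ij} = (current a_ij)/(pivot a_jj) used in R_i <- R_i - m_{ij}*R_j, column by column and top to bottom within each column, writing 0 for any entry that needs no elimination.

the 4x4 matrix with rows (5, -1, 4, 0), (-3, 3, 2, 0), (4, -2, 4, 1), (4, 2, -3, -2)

Forward elimination:
R2 <- R2 - (-3/5)*R1:  [    0  12/5  22/5     0 ]
R3 <- R3 - (4/5)*R1:  [    0  -6/5   4/5     1 ]
R4 <- R4 - (4/5)*R1:  [     0   14/5  -31/5     -2 ]
R3 <- R3 - (-1/2)*R2:  [ 0  0  3  1 ]
R4 <- R4 - (7/6)*R2:  [     0      0  -34/3     -2 ]
R4 <- R4 - (-34/9)*R3:  [    0     0     0  16/9 ]
Multipliers (in order of application): m_{21} = -3/5, m_{31} = 4/5, m_{41} = 4/5, m_{32} = -1/2, m_{42} = 7/6, m_{43} = -34/9

multipliers: -3/5, 4/5, 4/5, -1/2, 7/6, -34/9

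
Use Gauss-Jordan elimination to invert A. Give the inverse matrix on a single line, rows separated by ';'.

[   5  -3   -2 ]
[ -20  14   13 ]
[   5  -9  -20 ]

Gauss-Jordan on [A | I]:
R1 <- (1/5)*R1:  [    1  -3/5  -2/5  |   1/5     0     0 ]
R2 <- R2 - (-20)*R1:  [ 0  2  5  |  4  1  0 ]
R3 <- R3 - (5)*R1:  [   0   -6  -18  |   -1    0    1 ]
R2 <- (1/2)*R2:  [   0    1  5/2  |    2  1/2    0 ]
R1 <- R1 - (-3/5)*R2:  [     1      0  11/10  |    7/5   3/10      0 ]
R3 <- R3 - (-6)*R2:  [  0   0  -3  |  11   3   1 ]
R3 <- (1/-3)*R3:  [     0      0      1  |  -11/3     -1   -1/3 ]
R1 <- R1 - (11/10)*R3:  [      1       0       0  |  163/30     7/5   11/30 ]
R2 <- R2 - (5/2)*R3:  [    0     1     0  |  67/6     3   5/6 ]
Right block of [I | A^{-1}] is the inverse:
[ 163/30  7/5  11/30 ]
[   67/6    3    5/6 ]
[  -11/3   -1   -1/3 ]

inverse = [163/30 7/5 11/30; 67/6 3 5/6; -11/3 -1 -1/3]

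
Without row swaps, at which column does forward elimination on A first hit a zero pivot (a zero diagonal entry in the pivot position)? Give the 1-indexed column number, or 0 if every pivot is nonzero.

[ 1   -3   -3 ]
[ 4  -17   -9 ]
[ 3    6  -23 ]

Naive forward elimination:
R2 <- R2 - (4)*R1:  [  0  -5   3 ]
R3 <- R3 - (3)*R1:  [   0   15  -14 ]
R3 <- R3 - (-3)*R2:  [  0   0  -5 ]
All pivots nonzero; naive elimination completes without hitting a zero pivot.

first zero-pivot column = 0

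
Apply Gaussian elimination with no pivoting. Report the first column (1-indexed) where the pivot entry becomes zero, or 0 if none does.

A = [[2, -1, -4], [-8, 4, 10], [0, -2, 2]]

first zero-pivot column = 2

Naive forward elimination:
R2 <- R2 - (-4)*R1:  [  0   0  -6 ]
Matrix at this point:
[ 2  -1  -4 ]
[ 0   0  -6 ]
[ 0  -2   2 ]
Pivot entry (2,2) is zero but row 3 has -2 in column 2 -> naive elimination stops; a row interchange (e.g. R2 <-> R3) would be required here.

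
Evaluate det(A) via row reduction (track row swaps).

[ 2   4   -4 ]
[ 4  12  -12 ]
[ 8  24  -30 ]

det(A) = -48

Forward elimination:
R2 <- R2 - (2)*R1:  [  0   4  -4 ]
R3 <- R3 - (4)*R1:  [   0    8  -14 ]
R3 <- R3 - (2)*R2:  [  0   0  -6 ]
Upper-triangular form:
[ 2  4  -4 ]
[ 0  4  -4 ]
[ 0  0  -6 ]
det(A) = (-1)^0 * (2) * (4) * (-6) = -48  (0 row swaps -> sign +1)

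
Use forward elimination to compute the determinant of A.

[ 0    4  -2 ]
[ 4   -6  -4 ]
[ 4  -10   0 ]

Forward elimination:
R1 <-> R2   (pivot in column 1 was zero)
[ 4   -6  -4 ]
[ 0    4  -2 ]
[ 4  -10   0 ]
R3 <- R3 - (1)*R1:  [  0  -4   4 ]
R3 <- R3 - (-1)*R2:  [ 0  0  2 ]
Upper-triangular form:
[ 4  -6  -4 ]
[ 0   4  -2 ]
[ 0   0   2 ]
det(A) = (-1)^1 * (4) * (4) * (2) = -32  (1 row swap -> sign -1)

det(A) = -32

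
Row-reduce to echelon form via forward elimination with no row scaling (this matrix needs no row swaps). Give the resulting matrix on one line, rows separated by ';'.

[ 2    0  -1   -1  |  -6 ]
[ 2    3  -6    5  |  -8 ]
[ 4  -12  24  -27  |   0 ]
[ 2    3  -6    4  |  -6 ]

REF = [2 0 -1 -1 -6; 0 3 -5 6 -2; 0 0 6 -1 4; 0 0 0 -1 2]

Forward elimination:
R2 <- R2 - (1)*R1:  [  0   3  -5   6  -2 ]
R3 <- R3 - (2)*R1:  [   0  -12   26  -25   12 ]
R4 <- R4 - (1)*R1:  [  0   3  -5   5   0 ]
R3 <- R3 - (-4)*R2:  [  0   0   6  -1   4 ]
R4 <- R4 - (1)*R2:  [  0   0   0  -1   2 ]
Row echelon form:
[ 2  0  -1  -1  |  -6 ]
[ 0  3  -5   6  |  -2 ]
[ 0  0   6  -1  |   4 ]
[ 0  0   0  -1  |   2 ]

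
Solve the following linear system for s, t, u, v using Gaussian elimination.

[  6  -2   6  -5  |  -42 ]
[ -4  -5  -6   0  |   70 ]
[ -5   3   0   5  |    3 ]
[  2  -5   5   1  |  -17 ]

(-5, -4, -5, -2)

Forward elimination on [A|b]:
R2 <- R2 - (-2/3)*R1:  [     0  -19/3     -2  -10/3     42 ]
R3 <- R3 - (-5/6)*R1:  [   0  4/3    5  5/6  -32 ]
R4 <- R4 - (1/3)*R1:  [     0  -13/3      3    8/3     -3 ]
R3 <- R3 - (-4/19)*R2:  [       0        0    87/19     5/38  -440/19 ]
R4 <- R4 - (13/19)*R2:  [       0        0    83/19    94/19  -603/19 ]
R4 <- R4 - (83/87)*R3:  [       0        0        0  839/174  -839/87 ]
Row echelon form:
[ 6     -2      6       -5  |      -42 ]
[ 0  -19/3     -2    -10/3  |       42 ]
[ 0      0  87/19     5/38  |  -440/19 ]
[ 0      0      0  839/174  |  -839/87 ]
Back-substitution:
v = (-839/87) / (839/174) = -2
u = (-440/19 - (5/38)*(-2)) / (87/19) = -5
t = (42 - (-2)*(-5) - (-10/3)*(-2)) / (-19/3) = -4
s = (-42 - (-2)*(-4) - (6)*(-5) - (-5)*(-2)) / 6 = -5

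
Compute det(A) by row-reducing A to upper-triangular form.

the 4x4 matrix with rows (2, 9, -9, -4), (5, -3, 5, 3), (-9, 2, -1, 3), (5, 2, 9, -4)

Forward elimination:
R2 <- R2 - (5/2)*R1:  [     0  -51/2   55/2     13 ]
R3 <- R3 - (-9/2)*R1:  [     0   85/2  -83/2    -15 ]
R4 <- R4 - (5/2)*R1:  [     0  -41/2   63/2      6 ]
R3 <- R3 - (-5/3)*R2:  [    0     0  13/3  20/3 ]
R4 <- R4 - (41/51)*R2:  [       0        0   479/51  -227/51 ]
R4 <- R4 - (479/221)*R3:  [         0          0          0  -4177/221 ]
Upper-triangular form:
[ 2      9    -9         -4 ]
[ 0  -51/2  55/2         13 ]
[ 0      0  13/3       20/3 ]
[ 0      0     0  -4177/221 ]
det(A) = (-1)^0 * (2) * (-51/2) * (13/3) * (-4177/221) = 4177  (0 row swaps -> sign +1)

det(A) = 4177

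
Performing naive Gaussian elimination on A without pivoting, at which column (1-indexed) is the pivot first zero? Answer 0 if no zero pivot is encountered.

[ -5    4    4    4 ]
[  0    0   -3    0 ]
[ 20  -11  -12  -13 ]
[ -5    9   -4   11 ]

Naive forward elimination:
R3 <- R3 - (-4)*R1:  [ 0  5  4  3 ]
R4 <- R4 - (1)*R1:  [  0   5  -8   7 ]
Matrix at this point:
[ -5  4   4  4 ]
[  0  0  -3  0 ]
[  0  5   4  3 ]
[  0  5  -8  7 ]
Pivot entry (2,2) is zero but row 3 has 5 in column 2 -> naive elimination stops; a row interchange (e.g. R2 <-> R3) would be required here.

first zero-pivot column = 2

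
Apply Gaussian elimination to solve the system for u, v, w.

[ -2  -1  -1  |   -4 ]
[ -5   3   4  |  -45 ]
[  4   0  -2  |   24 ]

Forward elimination on [A|b]:
R2 <- R2 - (5/2)*R1:  [    0  11/2  13/2   -35 ]
R3 <- R3 - (-2)*R1:  [  0  -2  -4  16 ]
R3 <- R3 - (-4/11)*R2:  [      0       0  -18/11   36/11 ]
Row echelon form:
[ -2    -1      -1  |     -4 ]
[  0  11/2    13/2  |    -35 ]
[  0     0  -18/11  |  36/11 ]
Back-substitution:
w = (36/11) / (-18/11) = -2
v = (-35 - (13/2)*(-2)) / (11/2) = -4
u = (-4 - (-1)*(-4) - (-1)*(-2)) / -2 = 5

(5, -4, -2)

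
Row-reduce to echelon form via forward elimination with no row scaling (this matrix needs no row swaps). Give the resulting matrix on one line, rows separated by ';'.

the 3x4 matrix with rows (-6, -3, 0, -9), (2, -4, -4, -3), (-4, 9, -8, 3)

Forward elimination:
R2 <- R2 - (-1/3)*R1:  [  0  -5  -4  -6 ]
R3 <- R3 - (2/3)*R1:  [  0  11  -8   9 ]
R3 <- R3 - (-11/5)*R2:  [     0      0  -84/5  -21/5 ]
Row echelon form:
[ -6  -3      0     -9 ]
[  0  -5     -4     -6 ]
[  0   0  -84/5  -21/5 ]

REF = [-6 -3 0 -9; 0 -5 -4 -6; 0 0 -84/5 -21/5]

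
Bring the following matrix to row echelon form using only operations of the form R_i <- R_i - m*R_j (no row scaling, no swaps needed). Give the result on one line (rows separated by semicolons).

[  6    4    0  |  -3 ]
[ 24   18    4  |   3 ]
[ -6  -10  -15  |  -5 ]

REF = [6 4 0 -3; 0 2 4 15; 0 0 -3 37]

Forward elimination:
R2 <- R2 - (4)*R1:  [  0   2   4  15 ]
R3 <- R3 - (-1)*R1:  [   0   -6  -15   -8 ]
R3 <- R3 - (-3)*R2:  [  0   0  -3  37 ]
Row echelon form:
[ 6  4   0  |  -3 ]
[ 0  2   4  |  15 ]
[ 0  0  -3  |  37 ]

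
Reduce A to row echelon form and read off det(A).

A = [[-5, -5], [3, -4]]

det(A) = 35

Forward elimination:
R2 <- R2 - (-3/5)*R1:  [  0  -7 ]
Upper-triangular form:
[ -5  -5 ]
[  0  -7 ]
det(A) = (-1)^0 * (-5) * (-7) = 35  (0 row swaps -> sign +1)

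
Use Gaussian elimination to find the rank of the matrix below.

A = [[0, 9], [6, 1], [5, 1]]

Row reduction:
R1 <-> R2   (pivot in column 1 was zero)
[ 6  1 ]
[ 0  9 ]
[ 5  1 ]
R3 <- R3 - (5/6)*R1:  [   0  1/6 ]
R3 <- R3 - (1/54)*R2:  [ 0  0 ]
Row echelon form:
[ 6  1 ]
[ 0  9 ]
[ 0  0 ]
Nonzero rows / pivot columns: 2

rank(A) = 2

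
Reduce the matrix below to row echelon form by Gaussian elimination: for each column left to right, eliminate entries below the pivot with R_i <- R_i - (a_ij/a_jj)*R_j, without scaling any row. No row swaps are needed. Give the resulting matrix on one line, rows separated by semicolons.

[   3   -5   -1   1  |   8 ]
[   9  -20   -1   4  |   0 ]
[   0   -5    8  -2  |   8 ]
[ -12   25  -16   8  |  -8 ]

Forward elimination:
R2 <- R2 - (3)*R1:  [   0   -5    2    1  -24 ]
R4 <- R4 - (-4)*R1:  [   0    5  -20   12   24 ]
R3 <- R3 - (1)*R2:  [  0   0   6  -3  32 ]
R4 <- R4 - (-1)*R2:  [   0    0  -18   13    0 ]
R4 <- R4 - (-3)*R3:  [  0   0   0   4  96 ]
Row echelon form:
[ 3  -5  -1   1  |    8 ]
[ 0  -5   2   1  |  -24 ]
[ 0   0   6  -3  |   32 ]
[ 0   0   0   4  |   96 ]

REF = [3 -5 -1 1 8; 0 -5 2 1 -24; 0 0 6 -3 32; 0 0 0 4 96]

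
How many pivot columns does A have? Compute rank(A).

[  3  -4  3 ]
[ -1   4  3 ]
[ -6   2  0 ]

Row reduction:
R2 <- R2 - (-1/3)*R1:  [   0  8/3    4 ]
R3 <- R3 - (-2)*R1:  [  0  -6   6 ]
R3 <- R3 - (-9/4)*R2:  [  0   0  15 ]
Row echelon form:
[ 3   -4   3 ]
[ 0  8/3   4 ]
[ 0    0  15 ]
Nonzero rows / pivot columns: 3

rank(A) = 3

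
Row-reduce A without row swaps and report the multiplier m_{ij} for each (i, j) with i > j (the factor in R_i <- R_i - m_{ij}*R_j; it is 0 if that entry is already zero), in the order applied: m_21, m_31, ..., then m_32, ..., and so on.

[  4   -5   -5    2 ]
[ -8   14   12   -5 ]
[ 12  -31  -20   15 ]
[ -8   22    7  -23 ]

multipliers: -2, 3, -2, -4, 3, -3

Forward elimination:
R2 <- R2 - (-2)*R1:  [  0   4   2  -1 ]
R3 <- R3 - (3)*R1:  [   0  -16   -5    9 ]
R4 <- R4 - (-2)*R1:  [   0   12   -3  -19 ]
R3 <- R3 - (-4)*R2:  [ 0  0  3  5 ]
R4 <- R4 - (3)*R2:  [   0    0   -9  -16 ]
R4 <- R4 - (-3)*R3:  [  0   0   0  -1 ]
Multipliers (in order of application): m_{21} = -2, m_{31} = 3, m_{41} = -2, m_{32} = -4, m_{42} = 3, m_{43} = -3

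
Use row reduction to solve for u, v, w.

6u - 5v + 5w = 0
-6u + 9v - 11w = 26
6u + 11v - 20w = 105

Forward elimination on [A|b]:
R2 <- R2 - (-1)*R1:  [  0   4  -6  26 ]
R3 <- R3 - (1)*R1:  [   0   16  -25  105 ]
R3 <- R3 - (4)*R2:  [  0   0  -1   1 ]
Row echelon form:
[ 6  -5   5  |   0 ]
[ 0   4  -6  |  26 ]
[ 0   0  -1  |   1 ]
Back-substitution:
w = (1) / -1 = -1
v = (26 - (-6)*(-1)) / 4 = 5
u = (0 - (-5)*(5) - (5)*(-1)) / 6 = 5

(5, 5, -1)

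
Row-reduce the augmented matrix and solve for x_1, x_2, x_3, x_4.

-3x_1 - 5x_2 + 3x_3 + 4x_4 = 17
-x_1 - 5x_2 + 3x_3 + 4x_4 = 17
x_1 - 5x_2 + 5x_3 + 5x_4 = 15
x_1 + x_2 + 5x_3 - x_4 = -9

Forward elimination on [A|b]:
R2 <- R2 - (1/3)*R1:  [     0  -10/3      2    8/3   34/3 ]
R3 <- R3 - (-1/3)*R1:  [     0  -20/3      6   19/3   62/3 ]
R4 <- R4 - (-1/3)*R1:  [     0   -2/3      6    1/3  -10/3 ]
R3 <- R3 - (2)*R2:  [  0   0   2   1  -2 ]
R4 <- R4 - (1/5)*R2:  [     0      0   28/5   -1/5  -28/5 ]
R4 <- R4 - (14/5)*R3:  [  0   0   0  -3   0 ]
Row echelon form:
[ -3     -5  3    4  |    17 ]
[  0  -10/3  2  8/3  |  34/3 ]
[  0      0  2    1  |    -2 ]
[  0      0  0   -3  |     0 ]
Back-substitution:
x_4 = (0) / -3 = 0
x_3 = (-2 - (1)*(0)) / 2 = -1
x_2 = (34/3 - (2)*(-1) - (8/3)*(0)) / (-10/3) = -4
x_1 = (17 - (-5)*(-4) - (3)*(-1) - (4)*(0)) / -3 = 0

(0, -4, -1, 0)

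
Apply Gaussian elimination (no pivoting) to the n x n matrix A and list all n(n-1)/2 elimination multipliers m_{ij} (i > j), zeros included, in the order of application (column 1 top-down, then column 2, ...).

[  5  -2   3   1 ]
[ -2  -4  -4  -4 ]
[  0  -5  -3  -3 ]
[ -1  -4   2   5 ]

multipliers: -2/5, 0, -1/5, 25/24, 11/12, -62

Forward elimination:
R2 <- R2 - (-2/5)*R1:  [     0  -24/5  -14/5  -18/5 ]
R3: entry in column 1 is already 0 -> m_{31} = 0 (no row operation needed)
R4 <- R4 - (-1/5)*R1:  [     0  -22/5   13/5   26/5 ]
R3 <- R3 - (25/24)*R2:  [     0      0  -1/12    3/4 ]
R4 <- R4 - (11/12)*R2:  [    0     0  31/6  17/2 ]
R4 <- R4 - (-62)*R3:  [  0   0   0  55 ]
Multipliers (in order of application): m_{21} = -2/5, m_{31} = 0, m_{41} = -1/5, m_{32} = 25/24, m_{42} = 11/12, m_{43} = -62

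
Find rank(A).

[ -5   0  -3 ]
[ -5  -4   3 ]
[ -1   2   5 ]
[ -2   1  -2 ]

rank(A) = 3

Row reduction:
R2 <- R2 - (1)*R1:  [  0  -4   6 ]
R3 <- R3 - (1/5)*R1:  [    0     2  28/5 ]
R4 <- R4 - (2/5)*R1:  [    0     1  -4/5 ]
R3 <- R3 - (-1/2)*R2:  [    0     0  43/5 ]
R4 <- R4 - (-1/4)*R2:  [    0     0  7/10 ]
R4 <- R4 - (7/86)*R3:  [ 0  0  0 ]
Row echelon form:
[ -5   0    -3 ]
[  0  -4     6 ]
[  0   0  43/5 ]
[  0   0     0 ]
Nonzero rows / pivot columns: 3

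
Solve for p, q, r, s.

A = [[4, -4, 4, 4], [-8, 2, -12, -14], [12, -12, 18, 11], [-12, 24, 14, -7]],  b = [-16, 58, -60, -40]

(-5, -3, -2, 0)

Forward elimination on [A|b]:
R2 <- R2 - (-2)*R1:  [  0  -6  -4  -6  26 ]
R3 <- R3 - (3)*R1:  [   0    0    6   -1  -12 ]
R4 <- R4 - (-3)*R1:  [   0   12   26    5  -88 ]
R4 <- R4 - (-2)*R2:  [   0    0   18   -7  -36 ]
R4 <- R4 - (3)*R3:  [  0   0   0  -4   0 ]
Row echelon form:
[ 4  -4   4   4  |  -16 ]
[ 0  -6  -4  -6  |   26 ]
[ 0   0   6  -1  |  -12 ]
[ 0   0   0  -4  |    0 ]
Back-substitution:
s = (0) / -4 = 0
r = (-12 - (-1)*(0)) / 6 = -2
q = (26 - (-4)*(-2) - (-6)*(0)) / -6 = -3
p = (-16 - (-4)*(-3) - (4)*(-2) - (4)*(0)) / 4 = -5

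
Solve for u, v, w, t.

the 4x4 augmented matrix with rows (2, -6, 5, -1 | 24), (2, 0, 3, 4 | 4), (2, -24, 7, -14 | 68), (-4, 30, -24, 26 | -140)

(-4, -2, 4, 0)

Forward elimination on [A|b]:
R2 <- R2 - (1)*R1:  [   0    6   -2    5  -20 ]
R3 <- R3 - (1)*R1:  [   0  -18    2  -13   44 ]
R4 <- R4 - (-2)*R1:  [   0   18  -14   24  -92 ]
R3 <- R3 - (-3)*R2:  [   0    0   -4    2  -16 ]
R4 <- R4 - (3)*R2:  [   0    0   -8    9  -32 ]
R4 <- R4 - (2)*R3:  [ 0  0  0  5  0 ]
Row echelon form:
[ 2  -6   5  -1  |   24 ]
[ 0   6  -2   5  |  -20 ]
[ 0   0  -4   2  |  -16 ]
[ 0   0   0   5  |    0 ]
Back-substitution:
t = (0) / 5 = 0
w = (-16 - (2)*(0)) / -4 = 4
v = (-20 - (-2)*(4) - (5)*(0)) / 6 = -2
u = (24 - (-6)*(-2) - (5)*(4) - (-1)*(0)) / 2 = -4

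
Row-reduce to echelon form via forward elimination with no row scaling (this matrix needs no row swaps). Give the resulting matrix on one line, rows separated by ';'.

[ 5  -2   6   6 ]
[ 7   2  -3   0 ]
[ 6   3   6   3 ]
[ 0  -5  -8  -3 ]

Forward elimination:
R2 <- R2 - (7/5)*R1:  [     0   24/5  -57/5  -42/5 ]
R3 <- R3 - (6/5)*R1:  [     0   27/5   -6/5  -21/5 ]
R3 <- R3 - (9/8)*R2:  [    0     0  93/8  21/4 ]
R4 <- R4 - (-25/24)*R2:  [      0       0  -159/8   -47/4 ]
R4 <- R4 - (-53/31)*R3:  [      0       0       0  -86/31 ]
Row echelon form:
[ 5    -2      6       6 ]
[ 0  24/5  -57/5   -42/5 ]
[ 0     0   93/8    21/4 ]
[ 0     0      0  -86/31 ]

REF = [5 -2 6 6; 0 24/5 -57/5 -42/5; 0 0 93/8 21/4; 0 0 0 -86/31]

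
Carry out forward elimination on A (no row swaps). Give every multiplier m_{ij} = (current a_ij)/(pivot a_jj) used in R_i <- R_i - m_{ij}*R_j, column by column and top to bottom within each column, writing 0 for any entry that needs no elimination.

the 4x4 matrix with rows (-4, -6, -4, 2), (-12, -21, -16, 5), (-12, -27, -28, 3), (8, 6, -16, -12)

Forward elimination:
R2 <- R2 - (3)*R1:  [  0  -3  -4  -1 ]
R3 <- R3 - (3)*R1:  [   0   -9  -16   -3 ]
R4 <- R4 - (-2)*R1:  [   0   -6  -24   -8 ]
R3 <- R3 - (3)*R2:  [  0   0  -4   0 ]
R4 <- R4 - (2)*R2:  [   0    0  -16   -6 ]
R4 <- R4 - (4)*R3:  [  0   0   0  -6 ]
Multipliers (in order of application): m_{21} = 3, m_{31} = 3, m_{41} = -2, m_{32} = 3, m_{42} = 2, m_{43} = 4

multipliers: 3, 3, -2, 3, 2, 4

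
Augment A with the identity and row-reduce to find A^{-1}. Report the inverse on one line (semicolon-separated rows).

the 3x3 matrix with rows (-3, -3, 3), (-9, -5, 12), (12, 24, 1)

Gauss-Jordan on [A | I]:
R1 <- (1/-3)*R1:  [    1     1    -1  |  -1/3     0     0 ]
R2 <- R2 - (-9)*R1:  [  0   4   3  |  -3   1   0 ]
R3 <- R3 - (12)*R1:  [  0  12  13  |   4   0   1 ]
R2 <- (1/4)*R2:  [    0     1   3/4  |  -3/4   1/4     0 ]
R1 <- R1 - (1)*R2:  [    1     0  -7/4  |  5/12  -1/4     0 ]
R3 <- R3 - (12)*R2:  [  0   0   4  |  13  -3   1 ]
R3 <- (1/4)*R3:  [    0     0     1  |  13/4  -3/4   1/4 ]
R1 <- R1 - (-7/4)*R3:  [      1       0       0  |  293/48  -25/16    7/16 ]
R2 <- R2 - (3/4)*R3:  [      0       1       0  |  -51/16   13/16   -3/16 ]
Right block of [I | A^{-1}] is the inverse:
[ 293/48  -25/16   7/16 ]
[ -51/16   13/16  -3/16 ]
[   13/4    -3/4    1/4 ]

inverse = [293/48 -25/16 7/16; -51/16 13/16 -3/16; 13/4 -3/4 1/4]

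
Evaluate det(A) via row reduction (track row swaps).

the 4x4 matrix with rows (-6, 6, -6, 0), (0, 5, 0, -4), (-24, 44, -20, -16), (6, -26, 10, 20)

Forward elimination:
R3 <- R3 - (4)*R1:  [   0   20    4  -16 ]
R4 <- R4 - (-1)*R1:  [   0  -20    4   20 ]
R3 <- R3 - (4)*R2:  [ 0  0  4  0 ]
R4 <- R4 - (-4)*R2:  [ 0  0  4  4 ]
R4 <- R4 - (1)*R3:  [ 0  0  0  4 ]
Upper-triangular form:
[ -6  6  -6   0 ]
[  0  5   0  -4 ]
[  0  0   4   0 ]
[  0  0   0   4 ]
det(A) = (-1)^0 * (-6) * (5) * (4) * (4) = -480  (0 row swaps -> sign +1)

det(A) = -480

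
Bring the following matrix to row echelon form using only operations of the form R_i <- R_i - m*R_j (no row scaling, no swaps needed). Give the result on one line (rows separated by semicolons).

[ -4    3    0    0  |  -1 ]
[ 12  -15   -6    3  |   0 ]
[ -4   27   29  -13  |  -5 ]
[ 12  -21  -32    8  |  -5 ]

Forward elimination:
R2 <- R2 - (-3)*R1:  [  0  -6  -6   3  -3 ]
R3 <- R3 - (1)*R1:  [   0   24   29  -13   -4 ]
R4 <- R4 - (-3)*R1:  [   0  -12  -32    8   -8 ]
R3 <- R3 - (-4)*R2:  [   0    0    5   -1  -16 ]
R4 <- R4 - (2)*R2:  [   0    0  -20    2   -2 ]
R4 <- R4 - (-4)*R3:  [   0    0    0   -2  -66 ]
Row echelon form:
[ -4   3   0   0  |   -1 ]
[  0  -6  -6   3  |   -3 ]
[  0   0   5  -1  |  -16 ]
[  0   0   0  -2  |  -66 ]

REF = [-4 3 0 0 -1; 0 -6 -6 3 -3; 0 0 5 -1 -16; 0 0 0 -2 -66]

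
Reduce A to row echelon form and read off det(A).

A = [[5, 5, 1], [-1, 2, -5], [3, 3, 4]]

det(A) = 51

Forward elimination:
R2 <- R2 - (-1/5)*R1:  [     0      3  -24/5 ]
R3 <- R3 - (3/5)*R1:  [    0     0  17/5 ]
Upper-triangular form:
[ 5  5      1 ]
[ 0  3  -24/5 ]
[ 0  0   17/5 ]
det(A) = (-1)^0 * (5) * (3) * (17/5) = 51  (0 row swaps -> sign +1)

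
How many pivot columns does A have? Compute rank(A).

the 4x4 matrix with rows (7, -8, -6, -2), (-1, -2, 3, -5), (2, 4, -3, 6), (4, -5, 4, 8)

Row reduction:
R2 <- R2 - (-1/7)*R1:  [     0  -22/7   15/7  -37/7 ]
R3 <- R3 - (2/7)*R1:  [    0  44/7  -9/7  46/7 ]
R4 <- R4 - (4/7)*R1:  [    0  -3/7  52/7  64/7 ]
R3 <- R3 - (-2)*R2:  [  0   0   3  -4 ]
R4 <- R4 - (3/22)*R2:  [      0       0  157/22  217/22 ]
R4 <- R4 - (157/66)*R3:  [       0        0        0  1279/66 ]
Row echelon form:
[ 7     -8    -6       -2 ]
[ 0  -22/7  15/7    -37/7 ]
[ 0      0     3       -4 ]
[ 0      0     0  1279/66 ]
Nonzero rows / pivot columns: 4

rank(A) = 4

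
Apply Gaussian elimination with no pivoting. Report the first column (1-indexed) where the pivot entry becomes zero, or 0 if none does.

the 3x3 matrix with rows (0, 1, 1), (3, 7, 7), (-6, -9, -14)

Naive forward elimination:
Pivot entry (1,1) is zero but row 2 has 3 in column 1 -> naive elimination stops; a row interchange (e.g. R1 <-> R2) would be required here.

first zero-pivot column = 1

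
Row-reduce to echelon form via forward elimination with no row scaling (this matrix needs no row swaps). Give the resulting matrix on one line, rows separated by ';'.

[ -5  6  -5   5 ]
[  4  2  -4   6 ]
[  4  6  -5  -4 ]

REF = [-5 6 -5 5; 0 34/5 -8 10; 0 0 63/17 -270/17]

Forward elimination:
R2 <- R2 - (-4/5)*R1:  [    0  34/5    -8    10 ]
R3 <- R3 - (-4/5)*R1:  [    0  54/5    -9     0 ]
R3 <- R3 - (27/17)*R2:  [       0        0    63/17  -270/17 ]
Row echelon form:
[ -5     6     -5        5 ]
[  0  34/5     -8       10 ]
[  0     0  63/17  -270/17 ]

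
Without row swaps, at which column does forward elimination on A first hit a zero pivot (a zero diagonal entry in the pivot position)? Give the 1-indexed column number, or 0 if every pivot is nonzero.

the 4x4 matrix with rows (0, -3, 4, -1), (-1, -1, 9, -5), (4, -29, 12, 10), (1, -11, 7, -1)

first zero-pivot column = 1

Naive forward elimination:
Pivot entry (1,1) is zero but row 2 has -1 in column 1 -> naive elimination stops; a row interchange (e.g. R1 <-> R2) would be required here.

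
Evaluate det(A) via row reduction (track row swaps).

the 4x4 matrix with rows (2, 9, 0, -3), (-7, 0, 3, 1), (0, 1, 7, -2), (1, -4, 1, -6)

det(A) = -2879

Forward elimination:
R2 <- R2 - (-7/2)*R1:  [     0   63/2      3  -19/2 ]
R4 <- R4 - (1/2)*R1:  [     0  -17/2      1   -9/2 ]
R3 <- R3 - (2/63)*R2:  [       0        0   145/21  -107/63 ]
R4 <- R4 - (-17/63)*R2:  [       0        0    38/21  -445/63 ]
R4 <- R4 - (38/145)*R3:  [         0          0          0  -2879/435 ]
Upper-triangular form:
[ 2     9       0         -3 ]
[ 0  63/2       3      -19/2 ]
[ 0     0  145/21    -107/63 ]
[ 0     0       0  -2879/435 ]
det(A) = (-1)^0 * (2) * (63/2) * (145/21) * (-2879/435) = -2879  (0 row swaps -> sign +1)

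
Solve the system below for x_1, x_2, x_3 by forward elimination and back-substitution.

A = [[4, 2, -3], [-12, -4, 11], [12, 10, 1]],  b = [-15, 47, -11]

(2, -4, 5)

Forward elimination on [A|b]:
R2 <- R2 - (-3)*R1:  [ 0  2  2  2 ]
R3 <- R3 - (3)*R1:  [  0   4  10  34 ]
R3 <- R3 - (2)*R2:  [  0   0   6  30 ]
Row echelon form:
[ 4  2  -3  |  -15 ]
[ 0  2   2  |    2 ]
[ 0  0   6  |   30 ]
Back-substitution:
x_3 = (30) / 6 = 5
x_2 = (2 - (2)*(5)) / 2 = -4
x_1 = (-15 - (2)*(-4) - (-3)*(5)) / 4 = 2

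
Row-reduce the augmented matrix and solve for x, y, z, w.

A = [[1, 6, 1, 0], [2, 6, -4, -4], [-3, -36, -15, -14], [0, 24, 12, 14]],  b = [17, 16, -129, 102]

(-4, 4, -3, 3)

Forward elimination on [A|b]:
R2 <- R2 - (2)*R1:  [   0   -6   -6   -4  -18 ]
R3 <- R3 - (-3)*R1:  [   0  -18  -12  -14  -78 ]
R3 <- R3 - (3)*R2:  [   0    0    6   -2  -24 ]
R4 <- R4 - (-4)*R2:  [   0    0  -12   -2   30 ]
R4 <- R4 - (-2)*R3:  [   0    0    0   -6  -18 ]
Row echelon form:
[ 1   6   1   0  |   17 ]
[ 0  -6  -6  -4  |  -18 ]
[ 0   0   6  -2  |  -24 ]
[ 0   0   0  -6  |  -18 ]
Back-substitution:
w = (-18) / -6 = 3
z = (-24 - (-2)*(3)) / 6 = -3
y = (-18 - (-6)*(-3) - (-4)*(3)) / -6 = 4
x = (17 - (6)*(4) - (1)*(-3)) / 1 = -4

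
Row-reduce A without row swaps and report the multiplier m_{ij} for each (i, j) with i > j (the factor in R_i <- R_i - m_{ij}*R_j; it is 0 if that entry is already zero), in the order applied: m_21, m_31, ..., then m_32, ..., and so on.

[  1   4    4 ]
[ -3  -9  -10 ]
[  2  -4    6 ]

multipliers: -3, 2, -4

Forward elimination:
R2 <- R2 - (-3)*R1:  [ 0  3  2 ]
R3 <- R3 - (2)*R1:  [   0  -12   -2 ]
R3 <- R3 - (-4)*R2:  [ 0  0  6 ]
Multipliers (in order of application): m_{21} = -3, m_{31} = 2, m_{32} = -4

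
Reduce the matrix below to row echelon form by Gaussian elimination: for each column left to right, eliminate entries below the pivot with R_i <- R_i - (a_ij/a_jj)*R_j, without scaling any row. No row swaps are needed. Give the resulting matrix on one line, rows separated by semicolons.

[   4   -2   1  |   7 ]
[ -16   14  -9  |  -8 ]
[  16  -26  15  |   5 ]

Forward elimination:
R2 <- R2 - (-4)*R1:  [  0   6  -5  20 ]
R3 <- R3 - (4)*R1:  [   0  -18   11  -23 ]
R3 <- R3 - (-3)*R2:  [  0   0  -4  37 ]
Row echelon form:
[ 4  -2   1  |   7 ]
[ 0   6  -5  |  20 ]
[ 0   0  -4  |  37 ]

REF = [4 -2 1 7; 0 6 -5 20; 0 0 -4 37]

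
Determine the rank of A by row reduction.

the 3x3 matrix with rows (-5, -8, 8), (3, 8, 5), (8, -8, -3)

rank(A) = 3

Row reduction:
R2 <- R2 - (-3/5)*R1:  [    0  16/5  49/5 ]
R3 <- R3 - (-8/5)*R1:  [      0  -104/5    49/5 ]
R3 <- R3 - (-13/2)*R2:  [     0      0  147/2 ]
Row echelon form:
[ -5    -8      8 ]
[  0  16/5   49/5 ]
[  0     0  147/2 ]
Nonzero rows / pivot columns: 3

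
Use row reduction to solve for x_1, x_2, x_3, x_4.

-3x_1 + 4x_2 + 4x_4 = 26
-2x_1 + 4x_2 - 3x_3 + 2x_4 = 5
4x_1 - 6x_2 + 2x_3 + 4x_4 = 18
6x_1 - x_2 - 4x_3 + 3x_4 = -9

(-2, 0, 3, 5)

Forward elimination on [A|b]:
R2 <- R2 - (2/3)*R1:  [     0    4/3     -3   -2/3  -37/3 ]
R3 <- R3 - (-4/3)*R1:  [     0   -2/3      2   28/3  158/3 ]
R4 <- R4 - (-2)*R1:  [  0   7  -4  11  43 ]
R3 <- R3 - (-1/2)*R2:  [    0     0   1/2     9  93/2 ]
R4 <- R4 - (21/4)*R2:  [     0      0   47/4   29/2  431/4 ]
R4 <- R4 - (47/2)*R3:  [    0     0     0  -197  -985 ]
Row echelon form:
[ -3    4    0     4  |     26 ]
[  0  4/3   -3  -2/3  |  -37/3 ]
[  0    0  1/2     9  |   93/2 ]
[  0    0    0  -197  |   -985 ]
Back-substitution:
x_4 = (-985) / -197 = 5
x_3 = (93/2 - (9)*(5)) / (1/2) = 3
x_2 = (-37/3 - (-3)*(3) - (-2/3)*(5)) / (4/3) = 0
x_1 = (26 - (4)*(0) - (4)*(5)) / -3 = -2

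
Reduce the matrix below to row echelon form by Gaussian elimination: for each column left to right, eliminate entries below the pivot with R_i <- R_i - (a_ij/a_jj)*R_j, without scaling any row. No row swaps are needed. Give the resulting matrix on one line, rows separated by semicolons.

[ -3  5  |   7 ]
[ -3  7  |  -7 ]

Forward elimination:
R2 <- R2 - (1)*R1:  [   0    2  -14 ]
Row echelon form:
[ -3  5  |    7 ]
[  0  2  |  -14 ]

REF = [-3 5 7; 0 2 -14]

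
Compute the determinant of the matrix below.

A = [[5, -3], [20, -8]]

Forward elimination:
R2 <- R2 - (4)*R1:  [ 0  4 ]
Upper-triangular form:
[ 5  -3 ]
[ 0   4 ]
det(A) = (-1)^0 * (5) * (4) = 20  (0 row swaps -> sign +1)

det(A) = 20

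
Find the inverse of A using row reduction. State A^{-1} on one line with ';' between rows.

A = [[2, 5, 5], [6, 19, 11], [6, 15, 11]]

Gauss-Jordan on [A | I]:
R1 <- (1/2)*R1:  [   1  5/2  5/2  |  1/2    0    0 ]
R2 <- R2 - (6)*R1:  [  0   4  -4  |  -3   1   0 ]
R3 <- R3 - (6)*R1:  [  0   0  -4  |  -3   0   1 ]
R2 <- (1/4)*R2:  [    0     1    -1  |  -3/4   1/4     0 ]
R1 <- R1 - (5/2)*R2:  [    1     0     5  |  19/8  -5/8     0 ]
R3 <- (1/-4)*R3:  [    0     0     1  |   3/4     0  -1/4 ]
R1 <- R1 - (5)*R3:  [     1      0      0  |  -11/8   -5/8    5/4 ]
R2 <- R2 - (-1)*R3:  [    0     1     0  |     0   1/4  -1/4 ]
Right block of [I | A^{-1}] is the inverse:
[ -11/8  -5/8   5/4 ]
[     0   1/4  -1/4 ]
[   3/4     0  -1/4 ]

inverse = [-11/8 -5/8 5/4; 0 1/4 -1/4; 3/4 0 -1/4]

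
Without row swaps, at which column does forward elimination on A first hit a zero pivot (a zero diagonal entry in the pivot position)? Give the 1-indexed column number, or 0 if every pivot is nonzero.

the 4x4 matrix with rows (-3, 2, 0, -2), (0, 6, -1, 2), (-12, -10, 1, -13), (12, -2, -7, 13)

Naive forward elimination:
R3 <- R3 - (4)*R1:  [   0  -18    1   -5 ]
R4 <- R4 - (-4)*R1:  [  0   6  -7   5 ]
R3 <- R3 - (-3)*R2:  [  0   0  -2   1 ]
R4 <- R4 - (1)*R2:  [  0   0  -6   3 ]
R4 <- R4 - (3)*R3:  [ 0  0  0  0 ]
Matrix at this point:
[ -3  2   0  -2 ]
[  0  6  -1   2 ]
[  0  0  -2   1 ]
[  0  0   0   0 ]
Pivot entry (4,4) in the last row is zero and there are no rows below to swap with -> zero pivot in column 4 (A is singular).

first zero-pivot column = 4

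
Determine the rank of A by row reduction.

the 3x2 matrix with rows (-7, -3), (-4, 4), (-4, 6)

rank(A) = 2

Row reduction:
R2 <- R2 - (4/7)*R1:  [    0  40/7 ]
R3 <- R3 - (4/7)*R1:  [    0  54/7 ]
R3 <- R3 - (27/20)*R2:  [ 0  0 ]
Row echelon form:
[ -7    -3 ]
[  0  40/7 ]
[  0     0 ]
Nonzero rows / pivot columns: 2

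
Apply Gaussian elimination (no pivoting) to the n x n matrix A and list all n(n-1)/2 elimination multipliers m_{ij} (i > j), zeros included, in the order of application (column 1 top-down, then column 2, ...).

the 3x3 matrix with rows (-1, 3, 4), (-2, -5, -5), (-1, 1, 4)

Forward elimination:
R2 <- R2 - (2)*R1:  [   0  -11  -13 ]
R3 <- R3 - (1)*R1:  [  0  -2   0 ]
R3 <- R3 - (2/11)*R2:  [     0      0  26/11 ]
Multipliers (in order of application): m_{21} = 2, m_{31} = 1, m_{32} = 2/11

multipliers: 2, 1, 2/11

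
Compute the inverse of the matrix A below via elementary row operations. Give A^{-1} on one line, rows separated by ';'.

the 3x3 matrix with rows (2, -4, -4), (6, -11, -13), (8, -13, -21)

inverse = [-31/2 8 -2; -11/2 5/2 -1/2; -5/2 3/2 -1/2]

Gauss-Jordan on [A | I]:
R1 <- (1/2)*R1:  [   1   -2   -2  |  1/2    0    0 ]
R2 <- R2 - (6)*R1:  [  0   1  -1  |  -3   1   0 ]
R3 <- R3 - (8)*R1:  [  0   3  -5  |  -4   0   1 ]
R1 <- R1 - (-2)*R2:  [     1      0     -4  |  -11/2      2      0 ]
R3 <- R3 - (3)*R2:  [  0   0  -2  |   5  -3   1 ]
R3 <- (1/-2)*R3:  [    0     0     1  |  -5/2   3/2  -1/2 ]
R1 <- R1 - (-4)*R3:  [     1      0      0  |  -31/2      8     -2 ]
R2 <- R2 - (-1)*R3:  [     0      1      0  |  -11/2    5/2   -1/2 ]
Right block of [I | A^{-1}] is the inverse:
[ -31/2    8    -2 ]
[ -11/2  5/2  -1/2 ]
[  -5/2  3/2  -1/2 ]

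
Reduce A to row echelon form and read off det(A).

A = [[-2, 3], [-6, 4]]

det(A) = 10

Forward elimination:
R2 <- R2 - (3)*R1:  [  0  -5 ]
Upper-triangular form:
[ -2   3 ]
[  0  -5 ]
det(A) = (-1)^0 * (-2) * (-5) = 10  (0 row swaps -> sign +1)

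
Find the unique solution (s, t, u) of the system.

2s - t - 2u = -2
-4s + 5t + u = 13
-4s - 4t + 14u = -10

(2, 4, 1)

Forward elimination on [A|b]:
R2 <- R2 - (-2)*R1:  [  0   3  -3   9 ]
R3 <- R3 - (-2)*R1:  [   0   -6   10  -14 ]
R3 <- R3 - (-2)*R2:  [ 0  0  4  4 ]
Row echelon form:
[ 2  -1  -2  |  -2 ]
[ 0   3  -3  |   9 ]
[ 0   0   4  |   4 ]
Back-substitution:
u = (4) / 4 = 1
t = (9 - (-3)*(1)) / 3 = 4
s = (-2 - (-1)*(4) - (-2)*(1)) / 2 = 2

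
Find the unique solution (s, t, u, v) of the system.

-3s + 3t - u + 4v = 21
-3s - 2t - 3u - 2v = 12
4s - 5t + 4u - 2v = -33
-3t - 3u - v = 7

Forward elimination on [A|b]:
R2 <- R2 - (1)*R1:  [  0  -5  -2  -6  -9 ]
R3 <- R3 - (-4/3)*R1:  [    0    -1   8/3  10/3    -5 ]
R3 <- R3 - (1/5)*R2:  [     0      0  46/15  68/15  -16/5 ]
R4 <- R4 - (3/5)*R2:  [    0     0  -9/5  13/5  62/5 ]
R4 <- R4 - (-27/46)*R3:  [      0       0       0  121/23  242/23 ]
Row echelon form:
[ -3   3     -1       4  |      21 ]
[  0  -5     -2      -6  |      -9 ]
[  0   0  46/15   68/15  |   -16/5 ]
[  0   0      0  121/23  |  242/23 ]
Back-substitution:
v = (242/23) / (121/23) = 2
u = (-16/5 - (68/15)*(2)) / (46/15) = -4
t = (-9 - (-2)*(-4) - (-6)*(2)) / -5 = 1
s = (21 - (3)*(1) - (-1)*(-4) - (4)*(2)) / -3 = -2

(-2, 1, -4, 2)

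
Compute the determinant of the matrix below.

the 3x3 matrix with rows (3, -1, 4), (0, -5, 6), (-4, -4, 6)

Forward elimination:
R3 <- R3 - (-4/3)*R1:  [     0  -16/3   34/3 ]
R3 <- R3 - (16/15)*R2:  [     0      0  74/15 ]
Upper-triangular form:
[ 3  -1      4 ]
[ 0  -5      6 ]
[ 0   0  74/15 ]
det(A) = (-1)^0 * (3) * (-5) * (74/15) = -74  (0 row swaps -> sign +1)

det(A) = -74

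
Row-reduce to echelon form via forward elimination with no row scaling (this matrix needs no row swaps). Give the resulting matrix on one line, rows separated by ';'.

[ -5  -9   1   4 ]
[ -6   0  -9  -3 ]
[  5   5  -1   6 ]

Forward elimination:
R2 <- R2 - (6/5)*R1:  [     0   54/5  -51/5  -39/5 ]
R3 <- R3 - (-1)*R1:  [  0  -4   0  10 ]
R3 <- R3 - (-10/27)*R2:  [     0      0  -34/9   64/9 ]
Row echelon form:
[ -5    -9      1      4 ]
[  0  54/5  -51/5  -39/5 ]
[  0     0  -34/9   64/9 ]

REF = [-5 -9 1 4; 0 54/5 -51/5 -39/5; 0 0 -34/9 64/9]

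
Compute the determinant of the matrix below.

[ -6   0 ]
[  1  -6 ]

Forward elimination:
R2 <- R2 - (-1/6)*R1:  [  0  -6 ]
Upper-triangular form:
[ -6   0 ]
[  0  -6 ]
det(A) = (-1)^0 * (-6) * (-6) = 36  (0 row swaps -> sign +1)

det(A) = 36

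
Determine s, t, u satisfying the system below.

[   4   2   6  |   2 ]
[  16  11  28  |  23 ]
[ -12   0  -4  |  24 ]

(-2, 5, 0)

Forward elimination on [A|b]:
R2 <- R2 - (4)*R1:  [  0   3   4  15 ]
R3 <- R3 - (-3)*R1:  [  0   6  14  30 ]
R3 <- R3 - (2)*R2:  [ 0  0  6  0 ]
Row echelon form:
[ 4  2  6  |   2 ]
[ 0  3  4  |  15 ]
[ 0  0  6  |   0 ]
Back-substitution:
u = (0) / 6 = 0
t = (15 - (4)*(0)) / 3 = 5
s = (2 - (2)*(5) - (6)*(0)) / 4 = -2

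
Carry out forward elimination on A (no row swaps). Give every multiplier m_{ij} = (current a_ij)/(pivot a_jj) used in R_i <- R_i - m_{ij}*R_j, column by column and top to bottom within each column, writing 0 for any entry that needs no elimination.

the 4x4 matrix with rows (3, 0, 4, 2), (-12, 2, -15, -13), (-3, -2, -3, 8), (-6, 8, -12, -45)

multipliers: -4, -1, -2, -1, 4, -4

Forward elimination:
R2 <- R2 - (-4)*R1:  [  0   2   1  -5 ]
R3 <- R3 - (-1)*R1:  [  0  -2   1  10 ]
R4 <- R4 - (-2)*R1:  [   0    8   -4  -41 ]
R3 <- R3 - (-1)*R2:  [ 0  0  2  5 ]
R4 <- R4 - (4)*R2:  [   0    0   -8  -21 ]
R4 <- R4 - (-4)*R3:  [  0   0   0  -1 ]
Multipliers (in order of application): m_{21} = -4, m_{31} = -1, m_{41} = -2, m_{32} = -1, m_{42} = 4, m_{43} = -4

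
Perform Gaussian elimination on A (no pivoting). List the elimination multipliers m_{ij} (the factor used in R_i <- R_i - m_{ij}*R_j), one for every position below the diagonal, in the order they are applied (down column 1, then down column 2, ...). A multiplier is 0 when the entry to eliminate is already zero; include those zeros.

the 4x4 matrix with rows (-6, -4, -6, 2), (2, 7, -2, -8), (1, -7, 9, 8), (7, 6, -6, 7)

Forward elimination:
R2 <- R2 - (-1/3)*R1:  [     0   17/3     -4  -22/3 ]
R3 <- R3 - (-1/6)*R1:  [     0  -23/3      8   25/3 ]
R4 <- R4 - (-7/6)*R1:  [    0   4/3   -13  28/3 ]
R3 <- R3 - (-23/17)*R2:  [      0       0   44/17  -27/17 ]
R4 <- R4 - (4/17)*R2:  [       0        0  -205/17   188/17 ]
R4 <- R4 - (-205/44)*R3:  [      0       0       0  161/44 ]
Multipliers (in order of application): m_{21} = -1/3, m_{31} = -1/6, m_{41} = -7/6, m_{32} = -23/17, m_{42} = 4/17, m_{43} = -205/44

multipliers: -1/3, -1/6, -7/6, -23/17, 4/17, -205/44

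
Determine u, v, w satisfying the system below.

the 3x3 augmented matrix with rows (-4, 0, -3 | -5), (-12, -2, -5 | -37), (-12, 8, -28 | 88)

(5, 1, -5)

Forward elimination on [A|b]:
R2 <- R2 - (3)*R1:  [   0   -2    4  -22 ]
R3 <- R3 - (3)*R1:  [   0    8  -19  103 ]
R3 <- R3 - (-4)*R2:  [  0   0  -3  15 ]
Row echelon form:
[ -4   0  -3  |   -5 ]
[  0  -2   4  |  -22 ]
[  0   0  -3  |   15 ]
Back-substitution:
w = (15) / -3 = -5
v = (-22 - (4)*(-5)) / -2 = 1
u = (-5 - (-3)*(-5)) / -4 = 5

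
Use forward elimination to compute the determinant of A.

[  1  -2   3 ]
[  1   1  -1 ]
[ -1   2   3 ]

det(A) = 18

Forward elimination:
R2 <- R2 - (1)*R1:  [  0   3  -4 ]
R3 <- R3 - (-1)*R1:  [ 0  0  6 ]
Upper-triangular form:
[ 1  -2   3 ]
[ 0   3  -4 ]
[ 0   0   6 ]
det(A) = (-1)^0 * (1) * (3) * (6) = 18  (0 row swaps -> sign +1)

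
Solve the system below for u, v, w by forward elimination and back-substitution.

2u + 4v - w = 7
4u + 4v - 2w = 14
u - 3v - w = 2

Forward elimination on [A|b]:
R2 <- R2 - (2)*R1:  [  0  -4   0   0 ]
R3 <- R3 - (1/2)*R1:  [    0    -5  -1/2  -3/2 ]
R3 <- R3 - (5/4)*R2:  [    0     0  -1/2  -3/2 ]
Row echelon form:
[ 2   4    -1  |     7 ]
[ 0  -4     0  |     0 ]
[ 0   0  -1/2  |  -3/2 ]
Back-substitution:
w = (-3/2) / (-1/2) = 3
v = (0) / -4 = 0
u = (7 - (4)*(0) - (-1)*(3)) / 2 = 5

(5, 0, 3)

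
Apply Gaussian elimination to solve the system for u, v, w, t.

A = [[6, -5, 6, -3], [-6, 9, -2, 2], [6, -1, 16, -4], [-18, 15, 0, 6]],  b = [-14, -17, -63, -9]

Forward elimination on [A|b]:
R2 <- R2 - (-1)*R1:  [   0    4    4   -1  -31 ]
R3 <- R3 - (1)*R1:  [   0    4   10   -1  -49 ]
R4 <- R4 - (-3)*R1:  [   0    0   18   -3  -51 ]
R3 <- R3 - (1)*R2:  [   0    0    6    0  -18 ]
R4 <- R4 - (3)*R3:  [  0   0   0  -3   3 ]
Row echelon form:
[ 6  -5  6  -3  |  -14 ]
[ 0   4  4  -1  |  -31 ]
[ 0   0  6   0  |  -18 ]
[ 0   0  0  -3  |    3 ]
Back-substitution:
t = (3) / -3 = -1
w = (-18) / 6 = -3
v = (-31 - (4)*(-3) - (-1)*(-1)) / 4 = -5
u = (-14 - (-5)*(-5) - (6)*(-3) - (-3)*(-1)) / 6 = -4

(-4, -5, -3, -1)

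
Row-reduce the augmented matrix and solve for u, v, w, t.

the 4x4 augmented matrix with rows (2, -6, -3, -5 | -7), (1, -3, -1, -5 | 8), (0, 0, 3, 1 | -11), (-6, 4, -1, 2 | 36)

(-4, 5, -2, -5)

Forward elimination on [A|b]:
R2 <- R2 - (1/2)*R1:  [    0     0   1/2  -5/2  23/2 ]
R4 <- R4 - (-3)*R1:  [   0  -14  -10  -13   15 ]
R2 <-> R4   (pivot in column 2 was zero)
[ 2   -6   -3    -5    -7 ]
[ 0  -14  -10   -13    15 ]
[ 0    0    3     1   -11 ]
[ 0    0  1/2  -5/2  23/2 ]
R4 <- R4 - (1/6)*R3:  [    0     0     0  -8/3  40/3 ]
Row echelon form:
[ 2   -6   -3    -5  |    -7 ]
[ 0  -14  -10   -13  |    15 ]
[ 0    0    3     1  |   -11 ]
[ 0    0    0  -8/3  |  40/3 ]
Back-substitution:
t = (40/3) / (-8/3) = -5
w = (-11 - (1)*(-5)) / 3 = -2
v = (15 - (-10)*(-2) - (-13)*(-5)) / -14 = 5
u = (-7 - (-6)*(5) - (-3)*(-2) - (-5)*(-5)) / 2 = -4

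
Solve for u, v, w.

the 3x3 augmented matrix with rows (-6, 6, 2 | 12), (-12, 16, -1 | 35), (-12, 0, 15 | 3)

Forward elimination on [A|b]:
R2 <- R2 - (2)*R1:  [  0   4  -5  11 ]
R3 <- R3 - (2)*R1:  [   0  -12   11  -21 ]
R3 <- R3 - (-3)*R2:  [  0   0  -4  12 ]
Row echelon form:
[ -6  6   2  |  12 ]
[  0  4  -5  |  11 ]
[  0  0  -4  |  12 ]
Back-substitution:
w = (12) / -4 = -3
v = (11 - (-5)*(-3)) / 4 = -1
u = (12 - (6)*(-1) - (2)*(-3)) / -6 = -4

(-4, -1, -3)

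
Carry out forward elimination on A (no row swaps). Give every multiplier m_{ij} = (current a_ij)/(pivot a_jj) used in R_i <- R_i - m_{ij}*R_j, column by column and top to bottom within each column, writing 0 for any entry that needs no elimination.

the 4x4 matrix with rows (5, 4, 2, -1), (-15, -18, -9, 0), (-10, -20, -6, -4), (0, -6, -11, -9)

multipliers: -3, -2, 0, 2, 1, -2

Forward elimination:
R2 <- R2 - (-3)*R1:  [  0  -6  -3  -3 ]
R3 <- R3 - (-2)*R1:  [   0  -12   -2   -6 ]
R4: entry in column 1 is already 0 -> m_{41} = 0 (no row operation needed)
R3 <- R3 - (2)*R2:  [ 0  0  4  0 ]
R4 <- R4 - (1)*R2:  [  0   0  -8  -6 ]
R4 <- R4 - (-2)*R3:  [  0   0   0  -6 ]
Multipliers (in order of application): m_{21} = -3, m_{31} = -2, m_{41} = 0, m_{32} = 2, m_{42} = 1, m_{43} = -2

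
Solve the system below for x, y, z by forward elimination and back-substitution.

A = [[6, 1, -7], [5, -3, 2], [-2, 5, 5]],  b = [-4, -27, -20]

(-5, -2, -4)

Forward elimination on [A|b]:
R2 <- R2 - (5/6)*R1:  [     0  -23/6   47/6  -71/3 ]
R3 <- R3 - (-1/3)*R1:  [     0   16/3    8/3  -64/3 ]
R3 <- R3 - (-32/23)*R2:  [        0         0    312/23  -1248/23 ]
Row echelon form:
[ 6      1      -7  |        -4 ]
[ 0  -23/6    47/6  |     -71/3 ]
[ 0      0  312/23  |  -1248/23 ]
Back-substitution:
z = (-1248/23) / (312/23) = -4
y = (-71/3 - (47/6)*(-4)) / (-23/6) = -2
x = (-4 - (1)*(-2) - (-7)*(-4)) / 6 = -5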